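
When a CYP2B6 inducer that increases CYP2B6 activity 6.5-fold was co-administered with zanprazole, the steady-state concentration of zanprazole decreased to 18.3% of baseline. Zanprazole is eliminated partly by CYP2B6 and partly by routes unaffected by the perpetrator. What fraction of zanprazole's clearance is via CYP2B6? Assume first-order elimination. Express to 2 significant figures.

CL'/CL = 1 / 0.183 = 5.464
6.5·fm + (1 − fm) = 5.464
fm = (5.464 − 1) / (6.5 − 1) = 0.81

0.81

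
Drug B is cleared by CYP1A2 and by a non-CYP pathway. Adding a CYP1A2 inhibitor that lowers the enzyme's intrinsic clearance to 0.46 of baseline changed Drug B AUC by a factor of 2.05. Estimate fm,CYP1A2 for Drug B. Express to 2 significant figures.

Call the CYP1A2 fraction fm. After the interaction, CL_new/CL_old = fm × 0.46 + (1 − fm).
AUC ratio = 1 / (new CL fraction), so new CL fraction = 1 / 2.05 = 0.4878.
fm × 0.46 + 1 − fm = 0.4878  ⇒  fm × (0.46 − 1) = −0.5122  ⇒  fm = 0.95.

0.95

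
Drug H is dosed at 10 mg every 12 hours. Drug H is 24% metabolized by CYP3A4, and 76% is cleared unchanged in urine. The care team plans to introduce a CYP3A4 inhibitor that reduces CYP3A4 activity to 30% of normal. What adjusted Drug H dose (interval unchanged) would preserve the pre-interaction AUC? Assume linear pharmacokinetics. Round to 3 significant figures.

The CYP3A4 pathway (24% of clearance) falls to 0.3× activity: 0.24 × 0.3 = 0.072.
The remaining 76% of clearance is unaffected.
Relative clearance = 0.072 + 0.76 = 0.832.
Exposure is unchanged when dose changes in proportion to clearance. New dose = 10 mg × 0.832 = 8.32 mg.

8.32 mg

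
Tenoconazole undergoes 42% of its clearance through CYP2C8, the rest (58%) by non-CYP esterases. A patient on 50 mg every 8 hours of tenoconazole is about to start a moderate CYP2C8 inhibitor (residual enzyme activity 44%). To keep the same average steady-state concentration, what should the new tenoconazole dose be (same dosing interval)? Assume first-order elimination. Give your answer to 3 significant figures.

38.2 mg

The CYP2C8 pathway (42% of clearance) drops to 0.44× activity: 0.42 × 0.44 = 0.1848.
Non-CYP routes (58%) are unchanged.
Relative clearance = 0.1848 + 0.58 = 0.7648.
Css,avg = (dose rate)/CL, so holding Css fixed requires dose ∝ CL: 50 × 0.7648 = 38.2 mg.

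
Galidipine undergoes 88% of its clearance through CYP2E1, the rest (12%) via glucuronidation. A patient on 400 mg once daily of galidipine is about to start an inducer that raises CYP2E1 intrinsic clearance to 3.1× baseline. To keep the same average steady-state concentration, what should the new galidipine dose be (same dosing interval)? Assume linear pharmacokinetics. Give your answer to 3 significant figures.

The CYP2E1 pathway (88% of clearance) increases to 3.1× activity: 0.88 × 3.1 = 2.728.
The remaining 12% of clearance is unaffected.
New clearance relative to baseline: 2.728 + 0.12 = 2.848.
Exposure is unchanged when dose changes in proportion to clearance. New dose = 400 mg × 2.848 = 1.14 × 10³ mg.

1.14 × 10³ mg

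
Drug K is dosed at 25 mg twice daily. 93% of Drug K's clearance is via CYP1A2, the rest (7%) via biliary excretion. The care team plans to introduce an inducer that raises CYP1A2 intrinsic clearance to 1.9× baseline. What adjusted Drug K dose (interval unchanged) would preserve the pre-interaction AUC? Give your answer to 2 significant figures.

The CYP1A2 pathway (93% of clearance) rises to 1.9× activity: 0.93 × 1.9 = 1.767.
Non-CYP routes (7%) are unchanged.
Relative clearance = 1.767 + 0.07 = 1.837.
Exposure is unchanged when dose changes in proportion to clearance. New dose = 25 mg × 1.837 = 46 mg.

46 mg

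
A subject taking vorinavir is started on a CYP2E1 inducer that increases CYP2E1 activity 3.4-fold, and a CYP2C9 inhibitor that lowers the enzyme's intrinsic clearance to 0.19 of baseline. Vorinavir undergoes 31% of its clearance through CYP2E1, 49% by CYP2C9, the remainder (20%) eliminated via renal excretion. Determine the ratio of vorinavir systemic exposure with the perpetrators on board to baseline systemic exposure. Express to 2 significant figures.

CYP2E1: 0.31 × 3.4 = 1.054
CYP2C9: 0.49 × 0.19 = 0.0931
Other: 0.2 (unchanged)
Relative clearance = 1.054 + 0.0931 + 0.2 = 1.3471.
Net systemic exposure ratio = 1 / 1.3471 = 0.74.

0.74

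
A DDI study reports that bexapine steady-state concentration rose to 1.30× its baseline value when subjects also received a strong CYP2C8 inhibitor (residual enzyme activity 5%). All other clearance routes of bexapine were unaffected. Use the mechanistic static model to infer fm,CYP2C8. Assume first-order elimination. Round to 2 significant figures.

CL'/CL = 1 / 1.30 = 0.7692
0.05·fm + (1 − fm) = 0.7692
fm = (0.7692 − 1) / (0.05 − 1) = 0.24

0.24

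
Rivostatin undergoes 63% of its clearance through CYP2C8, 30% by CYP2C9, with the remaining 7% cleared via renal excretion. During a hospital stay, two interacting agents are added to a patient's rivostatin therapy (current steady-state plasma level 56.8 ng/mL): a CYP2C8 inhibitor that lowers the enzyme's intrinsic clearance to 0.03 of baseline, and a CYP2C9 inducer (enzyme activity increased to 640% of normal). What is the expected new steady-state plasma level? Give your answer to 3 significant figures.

CYP2C8: 0.63 × 0.03 = 0.0189
CYP2C9: 0.3 × 6.4 = 1.92
Other: 0.07 (unchanged)
CL_new/CL_old = 0.0189 + 1.92 + 0.07 = 2.0089.
Steady-state plasma level ∝ 1/CL: new value = 56.8 / 2.0089 = 28.3 ng/mL.

28.3 ng/mL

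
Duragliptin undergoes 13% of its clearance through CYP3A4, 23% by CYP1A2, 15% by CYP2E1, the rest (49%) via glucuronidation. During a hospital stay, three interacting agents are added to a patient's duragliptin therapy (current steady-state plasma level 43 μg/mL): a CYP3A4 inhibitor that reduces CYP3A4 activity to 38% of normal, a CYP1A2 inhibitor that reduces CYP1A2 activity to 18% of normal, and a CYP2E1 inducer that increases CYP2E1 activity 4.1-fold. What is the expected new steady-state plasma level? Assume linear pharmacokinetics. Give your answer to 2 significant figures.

CYP3A4: 0.13 × 0.38 = 0.0494
CYP1A2: 0.23 × 0.18 = 0.0414
CYP2E1: 0.15 × 4.1 = 0.615
Other: 0.49 (unchanged)
Relative clearance = 0.0494 + 0.0414 + 0.615 + 0.49 = 1.1958.
New steady-state plasma level = 43 / 1.1958 = 36 μg/mL (concentration scales inversely with clearance).

36 μg/mL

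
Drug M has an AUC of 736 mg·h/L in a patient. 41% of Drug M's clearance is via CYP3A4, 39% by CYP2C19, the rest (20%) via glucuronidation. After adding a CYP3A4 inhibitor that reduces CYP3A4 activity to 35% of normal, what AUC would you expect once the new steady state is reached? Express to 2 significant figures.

1.0 × 10³ mg·h/L

The CYP3A4 pathway (41% of clearance) falls to 0.35× activity: 0.41 × 0.35 = 0.1435.
CYP2C19 (39%) and the residual 20% are unaffected.
New clearance relative to baseline: 0.1435 + 0.39 + 0.2 = 0.7335.
AUC ∝ 1/CL, so new value = 736 / 0.7335 = 1.0 × 10³ mg·h/L.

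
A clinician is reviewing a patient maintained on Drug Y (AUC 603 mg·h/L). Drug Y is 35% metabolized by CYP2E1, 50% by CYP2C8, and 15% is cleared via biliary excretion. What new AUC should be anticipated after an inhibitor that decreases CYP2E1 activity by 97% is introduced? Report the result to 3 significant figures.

913 mg·h/L

The CYP2E1 pathway (35% of clearance) falls to 0.03× activity: 0.35 × 0.03 = 0.0105.
CYP2C8 (50%) and the residual 15% are unaffected.
New clearance relative to baseline: 0.0105 + 0.5 + 0.15 = 0.6605.
AUC ∝ 1/CL, so new value = 603 / 0.6605 = 913 mg·h/L.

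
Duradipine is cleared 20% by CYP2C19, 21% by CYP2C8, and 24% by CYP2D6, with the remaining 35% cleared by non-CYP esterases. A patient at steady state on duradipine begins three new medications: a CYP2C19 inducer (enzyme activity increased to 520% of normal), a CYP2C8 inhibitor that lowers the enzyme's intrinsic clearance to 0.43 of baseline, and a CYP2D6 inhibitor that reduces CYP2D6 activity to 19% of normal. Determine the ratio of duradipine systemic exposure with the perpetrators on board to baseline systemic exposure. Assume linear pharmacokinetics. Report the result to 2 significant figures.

CYP2C19: 0.2 × 5.2 = 1.04
CYP2C8: 0.21 × 0.43 = 0.0903
CYP2D6: 0.24 × 0.19 = 0.0456
Other: 0.35 (unchanged)
New clearance relative to baseline: 1.04 + 0.0903 + 0.0456 + 0.35 = 1.5259.
Systemic exposure ∝ 1/CL: fold-change = 1 / 1.5259 = 0.66.

0.66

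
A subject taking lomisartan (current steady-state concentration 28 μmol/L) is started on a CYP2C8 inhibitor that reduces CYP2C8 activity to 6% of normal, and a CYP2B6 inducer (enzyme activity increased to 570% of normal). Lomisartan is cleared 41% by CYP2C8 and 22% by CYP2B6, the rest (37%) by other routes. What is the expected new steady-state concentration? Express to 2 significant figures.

17 μmol/L

The CYP2C8 pathway (41% of clearance) is reduced to 0.06× activity: 0.41 × 0.06 = 0.0246.
The CYP2B6 pathway (22% of clearance) rises to 5.7× activity: 0.22 × 5.7 = 1.254.
The remaining 37% of clearance is unaffected.
Relative clearance = 0.0246 + 1.254 + 0.37 = 1.6486.
Steady-state concentration ∝ 1/CL: new value = 28 / 1.6486 = 17 μmol/L.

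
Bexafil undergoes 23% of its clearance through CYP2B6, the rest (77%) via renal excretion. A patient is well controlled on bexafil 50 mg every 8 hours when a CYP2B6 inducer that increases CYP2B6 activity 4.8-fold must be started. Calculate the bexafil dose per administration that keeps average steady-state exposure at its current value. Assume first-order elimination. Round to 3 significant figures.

The CYP2B6 pathway (23% of clearance) is boosted to 4.8× activity: 0.23 × 4.8 = 1.104.
Non-CYP routes (77%) are unchanged.
CL_new/CL_old = 1.104 + 0.77 = 1.874.
To maintain the same steady-state level, dose must scale with clearance: new dose = 50 × 1.874 = 93.7 mg.

93.7 mg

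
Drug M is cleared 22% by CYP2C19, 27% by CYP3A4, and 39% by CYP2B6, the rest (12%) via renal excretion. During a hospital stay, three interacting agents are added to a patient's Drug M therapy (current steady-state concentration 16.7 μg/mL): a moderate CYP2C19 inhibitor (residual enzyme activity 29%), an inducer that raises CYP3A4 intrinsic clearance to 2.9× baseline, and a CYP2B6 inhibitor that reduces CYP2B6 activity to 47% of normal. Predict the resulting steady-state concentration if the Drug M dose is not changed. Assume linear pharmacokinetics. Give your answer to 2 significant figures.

CYP2C19: 0.22 × 0.29 = 0.0638
CYP3A4: 0.27 × 2.9 = 0.783
CYP2B6: 0.39 × 0.47 = 0.1833
Other: 0.12 (unchanged)
New clearance relative to baseline: 0.0638 + 0.783 + 0.1833 + 0.12 = 1.1501.
Steady-state concentration ∝ 1/CL: new value = 16.7 / 1.1501 = 15 μg/mL.

15 μg/mL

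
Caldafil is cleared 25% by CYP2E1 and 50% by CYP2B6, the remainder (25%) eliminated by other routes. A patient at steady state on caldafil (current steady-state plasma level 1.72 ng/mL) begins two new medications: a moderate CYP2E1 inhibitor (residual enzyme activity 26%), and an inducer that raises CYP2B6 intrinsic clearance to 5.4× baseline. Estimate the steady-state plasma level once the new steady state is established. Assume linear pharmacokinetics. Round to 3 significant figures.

0.570 ng/mL

The CYP2E1 pathway (25% of clearance) falls to 0.26× activity: 0.25 × 0.26 = 0.065.
The CYP2B6 pathway (50% of clearance) increases to 5.4× activity: 0.5 × 5.4 = 2.7.
Non-CYP routes (25%) are unchanged.
New clearance relative to baseline: 0.065 + 2.7 + 0.25 = 3.015.
New steady-state plasma level = 1.72 / 3.015 = 0.570 ng/mL (concentration scales inversely with clearance).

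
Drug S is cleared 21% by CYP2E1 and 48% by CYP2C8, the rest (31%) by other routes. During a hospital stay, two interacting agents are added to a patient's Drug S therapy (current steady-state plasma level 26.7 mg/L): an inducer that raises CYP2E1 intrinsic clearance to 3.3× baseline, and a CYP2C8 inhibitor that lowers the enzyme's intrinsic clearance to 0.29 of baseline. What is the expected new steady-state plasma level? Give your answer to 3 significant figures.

23.4 mg/L

The CYP2E1 pathway (21% of clearance) rises to 3.3× activity: 0.21 × 3.3 = 0.693.
The CYP2C8 pathway (48% of clearance) falls to 0.29× activity: 0.48 × 0.29 = 0.1392.
The remaining 31% of clearance is unaffected.
New clearance relative to baseline: 0.693 + 0.1392 + 0.31 = 1.1422.
New steady-state plasma level = 26.7 / 1.1422 = 23.4 mg/L (concentration scales inversely with clearance).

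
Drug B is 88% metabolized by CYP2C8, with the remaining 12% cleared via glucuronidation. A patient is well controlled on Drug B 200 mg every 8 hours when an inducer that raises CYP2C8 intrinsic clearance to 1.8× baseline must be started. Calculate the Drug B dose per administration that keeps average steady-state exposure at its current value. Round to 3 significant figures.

341 mg

The CYP2C8 pathway (88% of clearance) increases to 1.8× activity: 0.88 × 1.8 = 1.584.
Non-CYP routes (12%) are unchanged.
New clearance relative to baseline: 1.584 + 0.12 = 1.704.
Exposure is unchanged when dose changes in proportion to clearance. New dose = 200 mg × 1.704 = 341 mg.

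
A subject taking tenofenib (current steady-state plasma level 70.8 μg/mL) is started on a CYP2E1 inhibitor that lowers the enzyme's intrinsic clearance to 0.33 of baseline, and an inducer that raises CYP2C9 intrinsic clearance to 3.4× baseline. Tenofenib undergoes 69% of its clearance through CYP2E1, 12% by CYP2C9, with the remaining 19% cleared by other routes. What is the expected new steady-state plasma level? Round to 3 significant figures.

85.7 μg/mL

The CYP2E1 pathway (69% of clearance) is reduced to 0.33× activity: 0.69 × 0.33 = 0.2277.
The CYP2C9 pathway (12% of clearance) is boosted to 3.4× activity: 0.12 × 3.4 = 0.408.
The remaining 19% of clearance is unaffected.
CL_new/CL_old = 0.2277 + 0.408 + 0.19 = 0.8257.
Dividing the baseline by the relative clearance: 70.8 / 0.8257 = 85.7 μg/mL.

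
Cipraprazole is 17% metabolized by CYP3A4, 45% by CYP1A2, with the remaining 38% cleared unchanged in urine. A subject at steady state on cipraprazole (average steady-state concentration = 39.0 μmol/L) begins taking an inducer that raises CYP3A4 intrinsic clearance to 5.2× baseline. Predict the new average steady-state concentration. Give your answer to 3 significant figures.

22.8 μmol/L

The CYP3A4 pathway (17% of clearance) rises to 5.2× activity: 0.17 × 5.2 = 0.884.
CYP1A2 (45%) and the residual 38% are unaffected.
New clearance relative to baseline: 0.884 + 0.45 + 0.38 = 1.714.
New average steady-state concentration = baseline ÷ relative clearance = 39.0 / 1.714 = 22.8 μmol/L.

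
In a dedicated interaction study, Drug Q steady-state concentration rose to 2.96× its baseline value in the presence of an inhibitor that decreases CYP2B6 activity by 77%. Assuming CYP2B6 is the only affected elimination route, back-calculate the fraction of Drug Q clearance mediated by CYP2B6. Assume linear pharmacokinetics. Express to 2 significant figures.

Write x for the fraction cleared via CYP2B6. The observed steady-state concentration change means clearance fell to 1/2.96 = 0.3378 of baseline.
Setting x·0.23 + (1 − x) = 0.3378 and solving: x = (0.3378 − 1)/(0.23 − 1) = 0.86.

0.86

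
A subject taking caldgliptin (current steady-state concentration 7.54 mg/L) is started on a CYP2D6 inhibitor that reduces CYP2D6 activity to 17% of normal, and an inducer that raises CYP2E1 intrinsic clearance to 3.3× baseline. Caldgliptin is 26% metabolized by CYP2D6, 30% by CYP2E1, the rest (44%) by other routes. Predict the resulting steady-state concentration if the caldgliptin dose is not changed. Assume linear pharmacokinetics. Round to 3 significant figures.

5.11 mg/L

The CYP2D6 pathway (26% of clearance) is reduced to 0.17× activity: 0.26 × 0.17 = 0.0442.
The CYP2E1 pathway (30% of clearance) increases to 3.3× activity: 0.3 × 3.3 = 0.99.
The remaining 44% of clearance is unaffected.
CL_new/CL_old = 0.0442 + 0.99 + 0.44 = 1.4742.
Steady-state concentration ∝ 1/CL: new value = 7.54 / 1.4742 = 5.11 mg/L.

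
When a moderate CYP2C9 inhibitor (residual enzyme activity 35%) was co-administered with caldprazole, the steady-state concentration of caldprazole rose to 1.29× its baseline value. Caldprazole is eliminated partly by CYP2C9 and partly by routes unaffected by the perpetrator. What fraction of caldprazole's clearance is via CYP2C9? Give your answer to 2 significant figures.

Let x = fm,CYP2C9. Because steady-state concentration ∝ 1/CL, relative clearance fell to 1/1.29 = 0.7752.
Setting x·0.35 + (1 − x) = 0.7752 and solving: x = (0.7752 − 1)/(0.35 − 1) = 0.35.

0.35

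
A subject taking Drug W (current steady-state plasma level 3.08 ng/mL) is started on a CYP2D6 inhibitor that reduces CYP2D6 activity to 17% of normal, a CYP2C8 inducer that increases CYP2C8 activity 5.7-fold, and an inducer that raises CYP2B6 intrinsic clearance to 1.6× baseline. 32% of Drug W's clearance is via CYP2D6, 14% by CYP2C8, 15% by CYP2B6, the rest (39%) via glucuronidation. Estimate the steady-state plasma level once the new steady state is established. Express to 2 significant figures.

2.1 ng/mL

The CYP2D6 pathway (32% of clearance) falls to 0.17× activity: 0.32 × 0.17 = 0.0544.
The CYP2C8 pathway (14% of clearance) is boosted to 5.7× activity: 0.14 × 5.7 = 0.798.
The CYP2B6 pathway (15% of clearance) is boosted to 1.6× activity: 0.15 × 1.6 = 0.24.
The remaining 39% of clearance is unaffected.
New clearance relative to baseline: 0.0544 + 0.798 + 0.24 + 0.39 = 1.4824.
Dividing the baseline by the relative clearance: 3.08 / 1.4824 = 2.1 ng/mL.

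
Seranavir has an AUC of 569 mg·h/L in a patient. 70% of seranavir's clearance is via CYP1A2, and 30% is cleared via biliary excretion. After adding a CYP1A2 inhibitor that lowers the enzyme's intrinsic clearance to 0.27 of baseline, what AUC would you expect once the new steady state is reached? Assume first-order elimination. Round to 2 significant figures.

1.2 × 10³ mg·h/L

CYP1A2: 0.7 × 0.27 = 0.189
Other: 0.3 (unchanged)
Relative clearance = 0.189 + 0.3 = 0.489.
AUC ∝ 1/CL, so new value = 569 / 0.489 = 1.2 × 10³ mg·h/L.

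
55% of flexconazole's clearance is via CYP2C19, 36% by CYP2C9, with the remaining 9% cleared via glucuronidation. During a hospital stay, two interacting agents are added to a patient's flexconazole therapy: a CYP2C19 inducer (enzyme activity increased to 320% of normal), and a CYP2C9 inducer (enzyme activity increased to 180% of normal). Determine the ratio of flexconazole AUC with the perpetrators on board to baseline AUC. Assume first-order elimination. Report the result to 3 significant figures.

0.400

The CYP2C19 pathway (55% of clearance) rises to 3.2× activity: 0.55 × 3.2 = 1.76.
The CYP2C9 pathway (36% of clearance) is boosted to 1.8× activity: 0.36 × 1.8 = 0.648.
Non-CYP routes (9%) are unchanged.
New clearance relative to baseline: 1.76 + 0.648 + 0.09 = 2.498.
Because AUC varies inversely with clearance, the combined effect is 1 / 2.498 = 0.400.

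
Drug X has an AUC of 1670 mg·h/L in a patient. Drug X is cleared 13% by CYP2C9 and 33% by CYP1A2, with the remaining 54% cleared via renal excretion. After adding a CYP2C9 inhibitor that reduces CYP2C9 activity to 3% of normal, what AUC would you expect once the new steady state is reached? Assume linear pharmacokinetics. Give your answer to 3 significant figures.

1.91 × 10³ mg·h/L

The CYP2C9 pathway (13% of clearance) drops to 0.03× activity: 0.13 × 0.03 = 0.0039.
CYP1A2 (33%) and the residual 54% are unaffected.
Relative clearance = 0.0039 + 0.33 + 0.54 = 0.8739.
New AUC = baseline ÷ relative clearance = 1670 / 0.8739 = 1.91 × 10³ mg·h/L.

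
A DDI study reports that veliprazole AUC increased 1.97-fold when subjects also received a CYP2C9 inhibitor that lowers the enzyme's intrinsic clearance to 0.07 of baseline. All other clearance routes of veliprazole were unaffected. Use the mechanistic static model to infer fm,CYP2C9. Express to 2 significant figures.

0.53

Call the CYP2C9 fraction fm. After the interaction, CL_new/CL_old = fm × 0.07 + (1 − fm).
AUC ratio = 1 / (new CL fraction), so new CL fraction = 1 / 1.97 = 0.5076.
fm × 0.07 + 1 − fm = 0.5076  ⇒  fm × (0.07 − 1) = −0.4924  ⇒  fm = 0.53.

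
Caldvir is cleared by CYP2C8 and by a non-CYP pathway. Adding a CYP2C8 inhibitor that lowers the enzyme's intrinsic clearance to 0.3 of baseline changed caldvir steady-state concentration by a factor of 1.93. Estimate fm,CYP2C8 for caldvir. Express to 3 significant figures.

0.688

Write x for the fraction cleared via CYP2C8. The observed steady-state concentration change means clearance fell to 1/1.93 = 0.5181 of baseline.
Only the CYP2C8 route changed, so 0.5181 = x·0.3 + (1 − x), giving x = 0.688.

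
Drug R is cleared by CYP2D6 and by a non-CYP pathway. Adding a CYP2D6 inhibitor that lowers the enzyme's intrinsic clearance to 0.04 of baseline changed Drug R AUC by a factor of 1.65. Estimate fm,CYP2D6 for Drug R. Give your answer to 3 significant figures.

Write x for the fraction cleared via CYP2D6. The observed AUC change means clearance fell to 1/1.65 = 0.6061 of baseline.
Only the CYP2D6 route changed, so 0.6061 = x·0.04 + (1 − x), giving x = 0.410.

0.410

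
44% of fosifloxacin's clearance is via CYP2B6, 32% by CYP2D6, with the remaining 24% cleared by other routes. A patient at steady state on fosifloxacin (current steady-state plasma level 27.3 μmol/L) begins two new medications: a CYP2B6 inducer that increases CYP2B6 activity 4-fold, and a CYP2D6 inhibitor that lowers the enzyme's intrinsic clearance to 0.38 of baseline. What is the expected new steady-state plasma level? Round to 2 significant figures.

13 μmol/L

The CYP2B6 pathway (44% of clearance) increases to 4× activity: 0.44 × 4 = 1.76.
The CYP2D6 pathway (32% of clearance) is reduced to 0.38× activity: 0.32 × 0.38 = 0.1216.
The remaining 24% of clearance is unaffected.
CL_new/CL_old = 1.76 + 0.1216 + 0.24 = 2.1216.
Steady-state plasma level ∝ 1/CL: new value = 27.3 / 2.1216 = 13 μmol/L.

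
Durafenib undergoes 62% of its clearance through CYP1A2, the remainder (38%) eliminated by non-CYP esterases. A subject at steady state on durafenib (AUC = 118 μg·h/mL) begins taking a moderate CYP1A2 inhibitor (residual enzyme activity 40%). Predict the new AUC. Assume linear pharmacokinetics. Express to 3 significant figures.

188 μg·h/mL

The CYP1A2 pathway (62% of clearance) drops to 0.4× activity: 0.62 × 0.4 = 0.248.
Non-CYP routes (38%) are unchanged.
CL_new/CL_old = 0.248 + 0.38 = 0.628.
With dosing unchanged, AUC scales as 1/CL: 118 / 0.628 = 188 μg·h/mL.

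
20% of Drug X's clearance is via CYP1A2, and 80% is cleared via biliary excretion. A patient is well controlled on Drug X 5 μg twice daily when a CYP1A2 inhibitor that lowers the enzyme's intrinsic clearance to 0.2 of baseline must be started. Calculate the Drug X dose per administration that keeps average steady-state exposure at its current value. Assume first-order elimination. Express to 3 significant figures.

CYP1A2: 0.2 × 0.2 = 0.04
Other: 0.8 (unchanged)
New clearance relative to baseline: 0.04 + 0.8 = 0.84.
Exposure is unchanged when dose changes in proportion to clearance. New dose = 5 μg × 0.84 = 4.20 μg.

4.20 μg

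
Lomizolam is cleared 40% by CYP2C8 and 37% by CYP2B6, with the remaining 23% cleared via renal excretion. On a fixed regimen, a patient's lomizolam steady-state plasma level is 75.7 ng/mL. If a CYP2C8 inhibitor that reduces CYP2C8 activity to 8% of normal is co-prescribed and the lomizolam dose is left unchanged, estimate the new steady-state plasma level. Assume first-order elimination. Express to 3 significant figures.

The CYP2C8 pathway (40% of clearance) drops to 0.08× activity: 0.4 × 0.08 = 0.032.
CYP2B6 (37%) and the residual 23% are unaffected.
CL_new/CL_old = 0.032 + 0.37 + 0.23 = 0.632.
Steady-state plasma level ∝ 1/CL, so new value = 75.7 / 0.632 = 120 ng/mL.

120 ng/mL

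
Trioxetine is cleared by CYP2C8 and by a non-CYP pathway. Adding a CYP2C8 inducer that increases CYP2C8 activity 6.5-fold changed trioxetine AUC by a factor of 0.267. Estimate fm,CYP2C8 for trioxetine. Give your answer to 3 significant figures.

Let x = fm,CYP2C8. Because AUC ∝ 1/CL, relative clearance rose to 1/0.267 = 3.745.
Setting x·6.5 + (1 − x) = 3.745 and solving: x = (3.745 − 1)/(6.5 − 1) = 0.499.

0.499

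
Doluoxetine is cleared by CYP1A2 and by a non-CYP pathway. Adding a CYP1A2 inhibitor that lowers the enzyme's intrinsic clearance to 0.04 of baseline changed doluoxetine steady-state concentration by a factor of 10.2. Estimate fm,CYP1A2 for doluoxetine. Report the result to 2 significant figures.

Let x = fm,CYP1A2. Because steady-state concentration ∝ 1/CL, relative clearance fell to 1/10.2 = 0.09804.
Only the CYP1A2 route changed, so 0.09804 = x·0.04 + (1 − x), giving x = 0.94.

0.94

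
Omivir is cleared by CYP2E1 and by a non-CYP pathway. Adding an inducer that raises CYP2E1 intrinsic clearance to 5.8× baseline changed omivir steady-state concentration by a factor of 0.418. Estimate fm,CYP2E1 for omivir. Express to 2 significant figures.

CL'/CL = 1 / 0.418 = 2.392
5.8·fm + (1 − fm) = 2.392
fm = (2.392 − 1) / (5.8 − 1) = 0.29

0.29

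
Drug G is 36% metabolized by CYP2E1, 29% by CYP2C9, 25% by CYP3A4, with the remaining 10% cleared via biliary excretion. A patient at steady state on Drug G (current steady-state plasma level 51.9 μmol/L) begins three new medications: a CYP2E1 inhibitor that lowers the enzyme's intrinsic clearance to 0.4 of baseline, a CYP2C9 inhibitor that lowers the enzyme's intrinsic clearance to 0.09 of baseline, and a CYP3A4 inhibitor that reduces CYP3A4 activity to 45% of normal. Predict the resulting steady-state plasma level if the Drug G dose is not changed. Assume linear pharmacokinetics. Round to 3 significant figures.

136 μmol/L

CYP2E1: 0.36 × 0.4 = 0.144
CYP2C9: 0.29 × 0.09 = 0.0261
CYP3A4: 0.25 × 0.45 = 0.1125
Other: 0.1 (unchanged)
New clearance relative to baseline: 0.144 + 0.0261 + 0.1125 + 0.1 = 0.3826.
Steady-state plasma level ∝ 1/CL: new value = 51.9 / 0.3826 = 136 μmol/L.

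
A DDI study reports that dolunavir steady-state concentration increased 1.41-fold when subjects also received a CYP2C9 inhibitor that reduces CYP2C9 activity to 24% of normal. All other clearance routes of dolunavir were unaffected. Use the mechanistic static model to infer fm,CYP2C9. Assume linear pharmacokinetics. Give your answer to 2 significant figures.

0.38

Let fm be the CYP2C9 fraction. New clearance relative to baseline = fm × 0.24 + (1 − fm).
Steady-state concentration ratio = 1 / (new CL fraction), so new CL fraction = 1 / 1.41 = 0.7092.
fm × 0.24 + 1 − fm = 0.7092  ⇒  fm × (0.24 − 1) = −0.2908  ⇒  fm = 0.38.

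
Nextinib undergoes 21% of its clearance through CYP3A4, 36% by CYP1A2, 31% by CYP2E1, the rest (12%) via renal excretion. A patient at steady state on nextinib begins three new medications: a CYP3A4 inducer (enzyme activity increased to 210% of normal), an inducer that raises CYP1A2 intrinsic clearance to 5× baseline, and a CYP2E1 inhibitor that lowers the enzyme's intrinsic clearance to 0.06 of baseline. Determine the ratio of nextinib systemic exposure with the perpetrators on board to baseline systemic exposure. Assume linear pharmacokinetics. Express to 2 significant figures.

The CYP3A4 pathway (21% of clearance) rises to 2.1× activity: 0.21 × 2.1 = 0.441.
The CYP1A2 pathway (36% of clearance) is boosted to 5× activity: 0.36 × 5 = 1.8.
The CYP2E1 pathway (31% of clearance) is reduced to 0.06× activity: 0.31 × 0.06 = 0.0186.
The remaining 12% of clearance is unaffected.
Relative clearance = 0.441 + 1.8 + 0.0186 + 0.12 = 2.3796.
Systemic exposure ∝ 1/CL: fold-change = 1 / 2.3796 = 0.42.

0.42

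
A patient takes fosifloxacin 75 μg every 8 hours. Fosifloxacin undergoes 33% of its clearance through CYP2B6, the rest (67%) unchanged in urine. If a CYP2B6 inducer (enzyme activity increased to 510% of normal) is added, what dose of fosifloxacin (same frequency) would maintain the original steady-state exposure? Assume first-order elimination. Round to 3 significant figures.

176 μg

The CYP2B6 pathway (33% of clearance) rises to 5.1× activity: 0.33 × 5.1 = 1.683.
The remaining 67% of clearance is unaffected.
CL_new/CL_old = 1.683 + 0.67 = 2.353.
Css,avg = (dose rate)/CL, so holding Css fixed requires dose ∝ CL: 75 × 2.353 = 176 μg.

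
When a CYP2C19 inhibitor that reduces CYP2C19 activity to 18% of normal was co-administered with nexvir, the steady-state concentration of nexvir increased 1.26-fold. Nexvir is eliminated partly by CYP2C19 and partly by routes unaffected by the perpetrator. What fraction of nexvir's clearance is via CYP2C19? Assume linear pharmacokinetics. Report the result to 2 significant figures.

Call the CYP2C19 fraction fm. After the interaction, CL_new/CL_old = fm × 0.18 + (1 − fm).
Steady-state concentration ratio = 1 / (new CL fraction), so new CL fraction = 1 / 1.26 = 0.7937.
fm × 0.18 + 1 − fm = 0.7937  ⇒  fm × (0.18 − 1) = −0.2063  ⇒  fm = 0.25.

0.25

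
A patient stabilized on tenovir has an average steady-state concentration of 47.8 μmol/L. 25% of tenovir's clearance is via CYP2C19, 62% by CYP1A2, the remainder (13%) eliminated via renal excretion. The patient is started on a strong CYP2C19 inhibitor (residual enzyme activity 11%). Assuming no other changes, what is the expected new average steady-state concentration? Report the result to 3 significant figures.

The CYP2C19 pathway (25% of clearance) is reduced to 0.11× activity: 0.25 × 0.11 = 0.0275.
CYP1A2 (62%) and the residual 13% are unaffected.
New clearance relative to baseline: 0.0275 + 0.62 + 0.13 = 0.7775.
With dosing unchanged, average steady-state concentration scales as 1/CL: 47.8 / 0.7775 = 61.5 μmol/L.

61.5 μmol/L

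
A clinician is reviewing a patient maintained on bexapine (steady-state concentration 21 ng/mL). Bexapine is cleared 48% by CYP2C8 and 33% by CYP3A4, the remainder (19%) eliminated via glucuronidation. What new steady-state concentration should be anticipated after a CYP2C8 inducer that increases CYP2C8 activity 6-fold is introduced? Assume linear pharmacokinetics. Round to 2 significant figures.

6.2 ng/mL

CYP2C8: 0.48 × 6 = 2.88
CYP3A4: 0.33 (unchanged)
Other: 0.19 (unchanged)
CL_new/CL_old = 2.88 + 0.33 + 0.19 = 3.4.
With dosing unchanged, steady-state concentration scales as 1/CL: 21 / 3.4 = 6.2 ng/mL.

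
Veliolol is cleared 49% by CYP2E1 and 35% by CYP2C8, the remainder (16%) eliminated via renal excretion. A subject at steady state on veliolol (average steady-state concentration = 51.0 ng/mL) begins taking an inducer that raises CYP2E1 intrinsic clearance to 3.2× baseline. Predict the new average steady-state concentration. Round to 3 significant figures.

The CYP2E1 pathway (49% of clearance) is boosted to 3.2× activity: 0.49 × 3.2 = 1.568.
CYP2C8 (35%) and the residual 16% are unaffected.
CL_new/CL_old = 1.568 + 0.35 + 0.16 = 2.078.
Average steady-state concentration ∝ 1/CL, so new value = 51.0 / 2.078 = 24.5 ng/mL.

24.5 ng/mL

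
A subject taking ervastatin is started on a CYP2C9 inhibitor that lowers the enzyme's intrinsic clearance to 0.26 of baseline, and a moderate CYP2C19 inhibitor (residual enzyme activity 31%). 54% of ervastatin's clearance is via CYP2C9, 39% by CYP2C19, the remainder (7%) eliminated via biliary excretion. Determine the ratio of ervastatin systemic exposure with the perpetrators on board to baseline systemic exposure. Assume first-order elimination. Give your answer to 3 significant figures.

The CYP2C9 pathway (54% of clearance) is reduced to 0.26× activity: 0.54 × 0.26 = 0.1404.
The CYP2C19 pathway (39% of clearance) drops to 0.31× activity: 0.39 × 0.31 = 0.1209.
The remaining 7% of clearance is unaffected.
Relative clearance = 0.1404 + 0.1209 + 0.07 = 0.3313.
Systemic exposure ∝ 1/CL: fold-change = 1 / 0.3313 = 3.02.

3.02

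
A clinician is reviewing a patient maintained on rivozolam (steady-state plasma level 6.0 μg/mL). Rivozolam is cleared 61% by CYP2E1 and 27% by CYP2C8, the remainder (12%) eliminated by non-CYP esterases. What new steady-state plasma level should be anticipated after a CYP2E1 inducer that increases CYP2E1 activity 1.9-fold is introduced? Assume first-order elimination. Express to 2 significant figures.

The CYP2E1 pathway (61% of clearance) is boosted to 1.9× activity: 0.61 × 1.9 = 1.159.
CYP2C8 (27%) and the residual 12% are unaffected.
CL_new/CL_old = 1.159 + 0.27 + 0.12 = 1.549.
New steady-state plasma level = baseline ÷ relative clearance = 6.0 / 1.549 = 3.9 μg/mL.

3.9 μg/mL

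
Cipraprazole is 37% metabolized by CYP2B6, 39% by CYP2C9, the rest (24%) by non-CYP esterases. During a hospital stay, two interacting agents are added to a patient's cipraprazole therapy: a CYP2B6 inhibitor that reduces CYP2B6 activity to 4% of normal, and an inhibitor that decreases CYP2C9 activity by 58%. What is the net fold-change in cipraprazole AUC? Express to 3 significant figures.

2.39

CYP2B6: 0.37 × 0.04 = 0.0148
CYP2C9: 0.39 × 0.42 = 0.1638
Other: 0.24 (unchanged)
Relative clearance = 0.0148 + 0.1638 + 0.24 = 0.4186.
Net AUC ratio = 1 / 0.4186 = 2.39.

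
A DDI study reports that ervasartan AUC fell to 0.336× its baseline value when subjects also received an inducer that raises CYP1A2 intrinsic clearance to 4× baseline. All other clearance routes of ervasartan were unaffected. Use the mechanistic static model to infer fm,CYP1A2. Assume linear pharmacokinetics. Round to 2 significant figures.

0.66

Call the CYP1A2 fraction fm. After the interaction, CL_new/CL_old = fm × 4 + (1 − fm).
AUC ratio = 1 / (new CL fraction), so new CL fraction = 1 / 0.336 = 2.976.
fm × 4 + 1 − fm = 2.976  ⇒  fm × (4 − 1) = 1.976  ⇒  fm = 0.66.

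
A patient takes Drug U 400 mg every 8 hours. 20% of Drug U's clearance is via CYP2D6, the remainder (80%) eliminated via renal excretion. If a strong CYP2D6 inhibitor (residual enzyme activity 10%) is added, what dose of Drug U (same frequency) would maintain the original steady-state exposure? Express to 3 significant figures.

The CYP2D6 pathway (20% of clearance) is reduced to 0.1× activity: 0.2 × 0.1 = 0.02.
Non-CYP routes (80%) are unchanged.
Relative clearance = 0.02 + 0.8 = 0.82.
Exposure is unchanged when dose changes in proportion to clearance. New dose = 400 mg × 0.82 = 328 mg.

328 mg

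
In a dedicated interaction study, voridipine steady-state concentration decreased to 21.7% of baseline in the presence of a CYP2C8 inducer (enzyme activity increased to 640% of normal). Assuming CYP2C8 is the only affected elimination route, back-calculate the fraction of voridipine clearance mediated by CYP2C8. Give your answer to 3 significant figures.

Call the CYP2C8 fraction fm. After the interaction, CL_new/CL_old = fm × 6.4 + (1 − fm).
Steady-state concentration ratio = 1 / (new CL fraction), so new CL fraction = 1 / 0.217 = 4.608.
fm × 6.4 + 1 − fm = 4.608  ⇒  fm × (6.4 − 1) = 3.608  ⇒  fm = 0.668.

0.668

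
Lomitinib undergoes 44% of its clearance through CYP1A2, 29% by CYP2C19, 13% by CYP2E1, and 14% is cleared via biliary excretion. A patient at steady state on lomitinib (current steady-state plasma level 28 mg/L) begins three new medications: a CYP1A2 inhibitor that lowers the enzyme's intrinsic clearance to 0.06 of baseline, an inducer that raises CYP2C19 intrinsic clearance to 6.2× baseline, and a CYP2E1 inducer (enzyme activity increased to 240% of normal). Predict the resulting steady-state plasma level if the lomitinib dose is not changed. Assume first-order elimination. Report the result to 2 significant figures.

12 mg/L

CYP1A2: 0.44 × 0.06 = 0.0264
CYP2C19: 0.29 × 6.2 = 1.798
CYP2E1: 0.13 × 2.4 = 0.312
Other: 0.14 (unchanged)
Relative clearance = 0.0264 + 1.798 + 0.312 + 0.14 = 2.2764.
Dividing the baseline by the relative clearance: 28 / 2.2764 = 12 mg/L.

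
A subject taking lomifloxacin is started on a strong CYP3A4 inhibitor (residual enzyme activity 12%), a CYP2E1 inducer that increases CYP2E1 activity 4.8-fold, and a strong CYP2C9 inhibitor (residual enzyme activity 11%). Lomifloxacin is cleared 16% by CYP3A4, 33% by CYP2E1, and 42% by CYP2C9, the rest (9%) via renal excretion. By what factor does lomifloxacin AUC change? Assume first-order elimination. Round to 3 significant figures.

CYP3A4: 0.16 × 0.12 = 0.0192
CYP2E1: 0.33 × 4.8 = 1.584
CYP2C9: 0.42 × 0.11 = 0.0462
Other: 0.09 (unchanged)
CL_new/CL_old = 0.0192 + 1.584 + 0.0462 + 0.09 = 1.7394.
Because AUC varies inversely with clearance, the combined effect is 1 / 1.7394 = 0.575.

0.575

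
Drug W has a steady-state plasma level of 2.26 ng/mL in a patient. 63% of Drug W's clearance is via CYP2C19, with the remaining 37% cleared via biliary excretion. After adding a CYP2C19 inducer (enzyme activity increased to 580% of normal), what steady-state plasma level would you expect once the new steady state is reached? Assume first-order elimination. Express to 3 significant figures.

The CYP2C19 pathway (63% of clearance) rises to 5.8× activity: 0.63 × 5.8 = 3.654.
The remaining 37% of clearance is unaffected.
Relative clearance = 3.654 + 0.37 = 4.024.
Steady-state plasma level ∝ 1/CL, so new value = 2.26 / 4.024 = 0.562 ng/mL.

0.562 ng/mL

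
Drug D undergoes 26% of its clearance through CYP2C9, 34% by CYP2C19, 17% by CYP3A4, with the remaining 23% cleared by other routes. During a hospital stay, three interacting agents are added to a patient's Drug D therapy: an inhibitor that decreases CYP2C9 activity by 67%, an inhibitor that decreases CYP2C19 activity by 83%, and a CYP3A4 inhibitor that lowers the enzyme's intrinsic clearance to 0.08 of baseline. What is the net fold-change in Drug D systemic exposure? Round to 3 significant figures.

The CYP2C9 pathway (26% of clearance) falls to 0.33× activity: 0.26 × 0.33 = 0.0858.
The CYP2C19 pathway (34% of clearance) drops to 0.17× activity: 0.34 × 0.17 = 0.0578.
The CYP3A4 pathway (17% of clearance) is reduced to 0.08× activity: 0.17 × 0.08 = 0.0136.
Non-CYP routes (23%) are unchanged.
CL_new/CL_old = 0.0858 + 0.0578 + 0.0136 + 0.23 = 0.3872.
Net systemic exposure ratio = 1 / 0.3872 = 2.58.

2.58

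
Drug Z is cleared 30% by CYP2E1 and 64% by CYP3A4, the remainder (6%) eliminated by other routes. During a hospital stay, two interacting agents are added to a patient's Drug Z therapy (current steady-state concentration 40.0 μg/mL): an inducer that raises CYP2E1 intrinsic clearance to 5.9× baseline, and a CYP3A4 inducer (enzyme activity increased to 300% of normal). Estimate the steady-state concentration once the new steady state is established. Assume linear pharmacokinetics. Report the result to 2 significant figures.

11 μg/mL

The CYP2E1 pathway (30% of clearance) rises to 5.9× activity: 0.3 × 5.9 = 1.77.
The CYP3A4 pathway (64% of clearance) increases to 3× activity: 0.64 × 3 = 1.92.
Non-CYP routes (6%) are unchanged.
Relative clearance = 1.77 + 1.92 + 0.06 = 3.75.
New steady-state concentration = 40.0 / 3.75 = 11 μg/mL (concentration scales inversely with clearance).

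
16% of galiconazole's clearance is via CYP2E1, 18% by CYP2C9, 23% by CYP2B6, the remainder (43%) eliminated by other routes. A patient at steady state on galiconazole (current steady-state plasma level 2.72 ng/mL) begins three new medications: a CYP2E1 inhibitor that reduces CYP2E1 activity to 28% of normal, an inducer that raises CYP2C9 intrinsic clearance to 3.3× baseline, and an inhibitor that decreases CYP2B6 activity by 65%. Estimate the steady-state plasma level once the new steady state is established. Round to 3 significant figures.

2.37 ng/mL

The CYP2E1 pathway (16% of clearance) drops to 0.28× activity: 0.16 × 0.28 = 0.0448.
The CYP2C9 pathway (18% of clearance) is boosted to 3.3× activity: 0.18 × 3.3 = 0.594.
The CYP2B6 pathway (23% of clearance) falls to 0.35× activity: 0.23 × 0.35 = 0.0805.
The remaining 43% of clearance is unaffected.
New clearance relative to baseline: 0.0448 + 0.594 + 0.0805 + 0.43 = 1.1493.
Steady-state plasma level ∝ 1/CL: new value = 2.72 / 1.1493 = 2.37 ng/mL.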